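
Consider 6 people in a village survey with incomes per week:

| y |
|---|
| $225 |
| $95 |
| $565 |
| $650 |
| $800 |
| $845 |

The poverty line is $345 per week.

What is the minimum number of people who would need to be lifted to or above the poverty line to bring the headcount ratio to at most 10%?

Currently q = 2 of N = 6 are below the line (H = 0.333).
A headcount ratio of at most 10% allows at most ⌊0.10 × 6⌋ = 0 poor people.
So at least 2 − 0 = 2 must be lifted.

2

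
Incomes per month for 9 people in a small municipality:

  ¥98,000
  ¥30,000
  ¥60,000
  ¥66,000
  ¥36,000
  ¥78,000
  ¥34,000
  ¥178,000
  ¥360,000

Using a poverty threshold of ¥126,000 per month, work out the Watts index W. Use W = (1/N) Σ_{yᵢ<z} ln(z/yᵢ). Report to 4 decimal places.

Below z: ¥30,000, ¥34,000, ¥36,000, ¥60,000, ¥66,000, ¥78,000, ¥98,000 (q = 7 of N = 9).
ln(z/y) terms: ln(126000/30000) = 1.4351; ln(126000/34000) = 1.3099; ln(126000/36000) = 1.2528; ln(126000/60000) = 0.7419; ln(126000/66000) = 0.6466; ln(126000/78000) = 0.4796; ln(126000/98000) = 0.2513.
W = 6.117221 / 9 = 0.6797.

0.6797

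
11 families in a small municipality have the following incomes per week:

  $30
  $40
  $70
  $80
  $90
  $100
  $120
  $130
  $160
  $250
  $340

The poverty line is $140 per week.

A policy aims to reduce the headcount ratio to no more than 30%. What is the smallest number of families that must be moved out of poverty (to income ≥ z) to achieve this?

8 of the 11 families are poor, so H = 8/11 = 0.727.
A headcount ratio of at most 30% allows at most ⌊0.30 × 11⌋ = 3 poor families.
So at least 8 − 3 = 5 must be lifted.

5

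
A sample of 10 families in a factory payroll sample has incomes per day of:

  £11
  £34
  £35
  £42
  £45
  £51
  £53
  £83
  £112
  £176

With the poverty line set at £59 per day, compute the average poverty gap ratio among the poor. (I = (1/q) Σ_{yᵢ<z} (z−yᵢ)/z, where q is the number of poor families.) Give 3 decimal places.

0.344

Incomes under z: £11, £34, £35, £42, £45, £51, £53 (q = 7 of N = 10).
Relative gaps: 0.8136, 0.4237, 0.4068, 0.2881, 0.2373, 0.1356, 0.1017; sum = 2.406780.
I averages over the q = 7 poor units only: 2.406780 / 7 = 0.344.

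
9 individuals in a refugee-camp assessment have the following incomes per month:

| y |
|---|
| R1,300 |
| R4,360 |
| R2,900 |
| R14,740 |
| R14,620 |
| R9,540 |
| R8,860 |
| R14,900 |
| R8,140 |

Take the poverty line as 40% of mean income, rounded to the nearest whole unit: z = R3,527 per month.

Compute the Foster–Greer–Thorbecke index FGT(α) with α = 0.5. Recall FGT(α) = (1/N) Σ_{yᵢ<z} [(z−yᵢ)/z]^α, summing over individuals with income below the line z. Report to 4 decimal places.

0.1351

Below the line: R1,300, R2,900 (q = 2 of N = 9).
Gap ratios (z−y)/z: (3527−1300)/3527 = 0.6314; (3527−2900)/3527 = 0.1778.
Raised to α = 0.5: 0.79462; 0.42163.
Sum = 1.216246; FGT(0.5) = 1.216246 / 9 = 0.1351.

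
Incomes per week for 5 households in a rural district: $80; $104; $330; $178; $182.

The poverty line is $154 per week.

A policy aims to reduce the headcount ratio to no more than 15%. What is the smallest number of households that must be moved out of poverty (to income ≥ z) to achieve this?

2

Currently q = 2 of N = 5 are below the line (H = 0.400).
A headcount ratio of at most 15% allows at most ⌊0.15 × 5⌋ = 0 poor households.
So at least 2 − 0 = 2 must be lifted.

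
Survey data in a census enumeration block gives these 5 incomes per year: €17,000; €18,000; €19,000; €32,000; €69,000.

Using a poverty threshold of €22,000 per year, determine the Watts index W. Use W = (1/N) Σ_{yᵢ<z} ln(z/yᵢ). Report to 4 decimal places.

0.1210

Below the line: €17,000, €18,000, €19,000 (q = 3 of N = 5).
ln(z/y) terms: ln(22000/17000) = 0.2578; ln(22000/18000) = 0.2007; ln(22000/19000) = 0.1466.
W = 0.605103 / 5 = 0.1210.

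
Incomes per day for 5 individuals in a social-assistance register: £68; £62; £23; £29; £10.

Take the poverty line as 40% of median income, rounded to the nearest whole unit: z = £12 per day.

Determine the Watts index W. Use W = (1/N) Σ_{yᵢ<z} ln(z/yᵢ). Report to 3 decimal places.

Below the line: £10 (q = 1 of N = 5).
Log shortfalls: ln(12/10) = 0.1823.
W = 0.182322 / 5 = 0.036.

0.036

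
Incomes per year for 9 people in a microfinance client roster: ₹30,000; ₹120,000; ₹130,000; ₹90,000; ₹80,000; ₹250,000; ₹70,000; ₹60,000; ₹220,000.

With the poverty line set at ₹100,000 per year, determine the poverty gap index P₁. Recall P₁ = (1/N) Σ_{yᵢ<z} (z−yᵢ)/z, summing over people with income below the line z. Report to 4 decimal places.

Incomes under z: ₹30,000, ₹60,000, ₹70,000, ₹80,000, ₹90,000 (q = 5 of N = 9).
Gap ratios (z−y)/z: (100000−30000)/100000 = 0.7000; (100000−60000)/100000 = 0.4000; (100000−70000)/100000 = 0.3000; (100000−80000)/100000 = 0.2000; (100000−90000)/100000 = 0.1000.
Sum of shortfalls = 1.700000; P₁ averages over all N: 1.700000 / 9 = 0.1889.

0.1889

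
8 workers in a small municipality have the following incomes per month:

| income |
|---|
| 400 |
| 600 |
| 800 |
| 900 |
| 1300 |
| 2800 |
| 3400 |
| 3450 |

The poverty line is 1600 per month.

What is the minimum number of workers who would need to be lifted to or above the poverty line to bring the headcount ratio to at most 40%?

Currently q = 5 of N = 8 are below the line (H = 0.625).
A headcount ratio of at most 40% allows at most ⌊0.40 × 8⌋ = 3 poor workers.
So at least 5 − 3 = 2 must be lifted.

2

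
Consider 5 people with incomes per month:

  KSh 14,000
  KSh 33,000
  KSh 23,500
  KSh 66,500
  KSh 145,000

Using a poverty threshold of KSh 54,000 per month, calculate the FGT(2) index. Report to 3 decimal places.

Below z: KSh 14,000, KSh 23,500, KSh 33,000 (q = 3 of N = 5).
Normalized shortfalls: (54000−14000)/54000 = 0.7407; (54000−23500)/54000 = 0.5648; (54000−33000)/54000 = 0.3889.
Squared: 0.5487; 0.3190; 0.1512.
Sum = 1.018947; P₂ = 1.018947 / 5 = 0.204.

0.204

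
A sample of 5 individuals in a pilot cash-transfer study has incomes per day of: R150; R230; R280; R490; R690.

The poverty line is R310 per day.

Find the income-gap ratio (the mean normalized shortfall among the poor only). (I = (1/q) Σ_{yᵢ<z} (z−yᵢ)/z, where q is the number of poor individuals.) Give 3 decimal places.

Incomes under z: R150, R230, R280 (q = 3 of N = 5).
Relative gaps: 0.5161, 0.2581, 0.0968; sum = 0.870968.
I averages over the q = 3 poor units only: 0.870968 / 3 = 0.290.

0.290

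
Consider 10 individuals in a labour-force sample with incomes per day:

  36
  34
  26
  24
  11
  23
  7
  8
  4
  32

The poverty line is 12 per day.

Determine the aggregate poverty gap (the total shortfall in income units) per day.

18

Incomes under z: 4, 7, 8, 11 (q = 4 of N = 10).
Individual gaps: 12−4 = 8; 12−7 = 5; 12−8 = 4; 12−11 = 1.
Aggregate gap = 18.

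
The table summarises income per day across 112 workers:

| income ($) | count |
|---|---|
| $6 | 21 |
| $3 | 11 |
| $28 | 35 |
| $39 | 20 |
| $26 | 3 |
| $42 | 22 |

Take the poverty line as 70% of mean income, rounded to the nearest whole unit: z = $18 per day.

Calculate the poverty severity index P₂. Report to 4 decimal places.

Poor units: 11×$3, 21×$6 (q = 32 of N = 112).
Normalized shortfalls: (18−3)/18 = 0.8333 (×11); (18−6)/18 = 0.6667 (×21).
Squared: 0.6944 (×11); 0.4444 (×21).
Sum = 16.972222; P₂ = 16.972222 / 112 = 0.1515.

0.1515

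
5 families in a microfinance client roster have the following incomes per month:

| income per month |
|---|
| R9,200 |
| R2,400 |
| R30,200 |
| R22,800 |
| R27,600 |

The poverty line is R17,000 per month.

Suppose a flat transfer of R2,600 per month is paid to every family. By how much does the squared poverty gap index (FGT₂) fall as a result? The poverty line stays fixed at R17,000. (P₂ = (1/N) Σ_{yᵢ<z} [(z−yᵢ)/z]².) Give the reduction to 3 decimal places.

Before: below the line — R2,400, R9,200; squared poverty gap index (FGT₂) = 0.18962.
After the R2,600 transfer: below the line — R5,000, R11,800; squared poverty gap index (FGT₂) = 0.11837.
Reduction = 0.18962 − 0.11837 = 0.071.

0.071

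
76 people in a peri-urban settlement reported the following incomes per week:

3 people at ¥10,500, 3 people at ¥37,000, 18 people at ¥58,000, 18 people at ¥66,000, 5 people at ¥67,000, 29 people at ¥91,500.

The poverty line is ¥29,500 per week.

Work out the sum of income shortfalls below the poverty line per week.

¥57,000

Below the line: 3×¥10,500 (q = 3 of N = 76).
Individual gaps: 3×(29500−10500) = 57000.
Aggregate gap = ¥57,000.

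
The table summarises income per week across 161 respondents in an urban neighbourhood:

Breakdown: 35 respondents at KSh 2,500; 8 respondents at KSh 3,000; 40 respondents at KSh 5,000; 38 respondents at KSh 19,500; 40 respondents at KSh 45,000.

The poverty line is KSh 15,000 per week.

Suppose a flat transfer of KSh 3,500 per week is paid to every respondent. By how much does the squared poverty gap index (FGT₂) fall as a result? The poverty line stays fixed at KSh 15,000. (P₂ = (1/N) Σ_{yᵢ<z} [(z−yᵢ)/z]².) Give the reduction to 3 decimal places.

Before: below the line — 35×KSh 2,500, 8×KSh 3,000, 40×KSh 5,000; squared poverty gap index (FGT₂) = 0.29319.
After the KSh 3,500 transfer: below the line — 35×KSh 6,000, 8×KSh 6,500, 40×KSh 8,500; squared poverty gap index (FGT₂) = 0.14087.
Reduction = 0.29319 − 0.14087 = 0.152.

0.152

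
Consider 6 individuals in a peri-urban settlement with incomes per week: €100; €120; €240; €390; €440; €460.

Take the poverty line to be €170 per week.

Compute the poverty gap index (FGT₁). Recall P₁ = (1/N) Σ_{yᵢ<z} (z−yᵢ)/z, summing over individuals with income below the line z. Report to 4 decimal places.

Incomes under z: €100, €120 (q = 2 of N = 6).
Normalized shortfalls: (170−100)/170 = 0.4118; (170−120)/170 = 0.2941.
Sum of shortfalls = 0.705882; P₁ averages over all N: 0.705882 / 6 = 0.1176.

0.1176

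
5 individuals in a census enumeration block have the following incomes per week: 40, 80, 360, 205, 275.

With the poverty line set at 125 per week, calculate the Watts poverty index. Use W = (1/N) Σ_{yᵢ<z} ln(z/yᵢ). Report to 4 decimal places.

Below the line: 40, 80 (q = 2 of N = 5).
Log gaps: ln(125/40) = 1.1394; ln(125/80) = 0.4463.
W = 1.585721 / 5 = 0.3171.

0.3171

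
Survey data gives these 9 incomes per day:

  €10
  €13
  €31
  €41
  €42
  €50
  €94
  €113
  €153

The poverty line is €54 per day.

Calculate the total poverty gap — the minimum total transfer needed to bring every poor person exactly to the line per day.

Incomes under z: €10, €13, €31, €41, €42, €50 (q = 6 of N = 9).
Individual gaps: 54−10 = 44; 54−13 = 41; 54−31 = 23; 54−41 = 13; 54−42 = 12; 54−50 = 4.
Aggregate gap = €137.

€137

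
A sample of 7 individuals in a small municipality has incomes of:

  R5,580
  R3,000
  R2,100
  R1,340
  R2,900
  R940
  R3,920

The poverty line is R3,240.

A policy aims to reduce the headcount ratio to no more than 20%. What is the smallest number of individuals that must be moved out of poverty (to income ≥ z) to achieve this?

4

5 of the 7 individuals are poor, so H = 5/7 = 0.714.
A headcount ratio of at most 20% allows at most ⌊0.20 × 7⌋ = 1 poor individuals.
So at least 5 − 1 = 4 must be lifted.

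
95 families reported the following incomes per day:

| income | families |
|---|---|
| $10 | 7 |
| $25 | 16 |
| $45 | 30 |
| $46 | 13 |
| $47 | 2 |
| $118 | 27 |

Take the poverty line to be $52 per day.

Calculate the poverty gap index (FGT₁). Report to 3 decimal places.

0.207

Below z: 7×$10, 16×$25, 30×$45, 13×$46, 2×$47 (q = 68 of N = 95).
Gap ratios (z−y)/z: (52−10)/52 = 0.8077 (×7); (52−25)/52 = 0.5192 (×16); (52−45)/52 = 0.1346 (×30); (52−46)/52 = 0.1154 (×13); (52−47)/52 = 0.0962 (×2).
Σ = 19.692308. Dividing by the full population N = 95 gives P₁ = 0.207.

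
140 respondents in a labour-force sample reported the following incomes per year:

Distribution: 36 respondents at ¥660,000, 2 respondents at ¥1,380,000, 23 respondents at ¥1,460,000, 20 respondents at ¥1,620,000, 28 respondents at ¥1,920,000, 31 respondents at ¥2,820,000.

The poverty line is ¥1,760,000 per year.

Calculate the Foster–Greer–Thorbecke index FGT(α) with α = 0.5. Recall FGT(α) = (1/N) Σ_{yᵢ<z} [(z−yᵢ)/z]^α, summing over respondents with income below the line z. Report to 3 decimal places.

Below the line: 36×¥660,000, 2×¥1,380,000, 23×¥1,460,000, 20×¥1,620,000 (q = 81 of N = 140).
Gap ratios (z−y)/z: (1760000−660000)/1760000 = 0.6250 (×36); (1760000−1380000)/1760000 = 0.2159 (×2); (1760000−1460000)/1760000 = 0.1705 (×23); (1760000−1620000)/1760000 = 0.0795 (×20).
Raised to α = 0.5: 0.79057 (×36); 0.46466 (×2); 0.41286 (×23); 0.28204 (×20).
Sum = 44.526393; FGT(0.5) = 44.526393 / 140 = 0.318.

0.318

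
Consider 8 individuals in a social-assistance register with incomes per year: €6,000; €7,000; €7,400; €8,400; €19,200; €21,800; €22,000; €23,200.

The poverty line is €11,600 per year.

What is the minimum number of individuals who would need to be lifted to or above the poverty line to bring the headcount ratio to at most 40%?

4 of the 8 individuals are poor, so H = 4/8 = 0.500.
A headcount ratio of at most 40% allows at most ⌊0.40 × 8⌋ = 3 poor individuals.
So at least 4 − 3 = 1 must be lifted.

1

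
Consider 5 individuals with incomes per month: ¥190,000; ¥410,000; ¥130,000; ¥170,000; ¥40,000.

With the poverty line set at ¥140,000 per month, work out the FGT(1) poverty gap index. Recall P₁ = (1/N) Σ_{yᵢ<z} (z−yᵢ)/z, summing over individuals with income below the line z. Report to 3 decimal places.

Below the line: ¥40,000, ¥130,000 (q = 2 of N = 5).
Relative gaps: (140000−40000)/140000 = 0.7143; (140000−130000)/140000 = 0.0714.
Sum of shortfalls = 0.785714; P₁ averages over all N: 0.785714 / 5 = 0.157.

0.157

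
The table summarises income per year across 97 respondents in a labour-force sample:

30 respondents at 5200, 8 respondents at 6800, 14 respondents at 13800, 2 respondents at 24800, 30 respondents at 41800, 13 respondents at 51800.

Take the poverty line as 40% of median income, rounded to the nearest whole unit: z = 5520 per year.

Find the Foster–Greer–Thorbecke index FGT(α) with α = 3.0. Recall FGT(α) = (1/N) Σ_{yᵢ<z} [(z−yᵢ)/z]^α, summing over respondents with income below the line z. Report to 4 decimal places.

Below the line: 30×5200 (q = 30 of N = 97).
Shortfall ratios: (5520−5200)/5520 = 0.0580 (×30).
Raised to α = 3.0: 0.00019 (×30).
Sum = 0.005845; FGT(3.0) = 0.005845 / 97 = 0.0001.

0.0001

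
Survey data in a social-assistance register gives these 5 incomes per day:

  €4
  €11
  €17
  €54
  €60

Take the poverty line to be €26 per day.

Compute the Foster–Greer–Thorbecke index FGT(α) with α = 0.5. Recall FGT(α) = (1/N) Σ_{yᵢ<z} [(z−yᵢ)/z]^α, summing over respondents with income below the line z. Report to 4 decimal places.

0.4536

Incomes under z: €4, €11, €17 (q = 3 of N = 5).
Normalized shortfalls: (26−4)/26 = 0.8462; (26−11)/26 = 0.5769; (26−17)/26 = 0.3462.
Raised to α = 0.5: 0.91987; 0.75955; 0.58835.
Sum = 2.267769; FGT(0.5) = 2.267769 / 5 = 0.4536.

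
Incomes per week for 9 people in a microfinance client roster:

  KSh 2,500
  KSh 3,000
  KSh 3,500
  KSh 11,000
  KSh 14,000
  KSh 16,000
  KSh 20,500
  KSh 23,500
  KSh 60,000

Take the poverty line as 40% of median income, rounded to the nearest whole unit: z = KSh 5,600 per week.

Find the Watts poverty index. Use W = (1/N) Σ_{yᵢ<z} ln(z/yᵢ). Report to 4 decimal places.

0.2112

Below z: KSh 2,500, KSh 3,000, KSh 3,500 (q = 3 of N = 9).
Log gaps: ln(5600/2500) = 0.8065; ln(5600/3000) = 0.6242; ln(5600/3500) = 0.4700.
W = 1.900634 / 9 = 0.2112.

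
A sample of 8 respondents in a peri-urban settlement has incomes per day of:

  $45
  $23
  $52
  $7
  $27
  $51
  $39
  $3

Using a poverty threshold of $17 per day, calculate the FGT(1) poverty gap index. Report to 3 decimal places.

Poor units: $3, $7 (q = 2 of N = 8).
Shortfall ratios: (17−3)/17 = 0.8235; (17−7)/17 = 0.5882.
Σ = 1.411765. Dividing by the full population N = 8 gives P₁ = 0.176.

0.176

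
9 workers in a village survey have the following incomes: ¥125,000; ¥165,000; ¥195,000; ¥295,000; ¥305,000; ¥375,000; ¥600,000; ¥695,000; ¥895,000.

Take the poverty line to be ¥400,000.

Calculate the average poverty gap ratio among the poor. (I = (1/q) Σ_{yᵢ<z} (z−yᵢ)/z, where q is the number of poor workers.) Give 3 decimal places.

0.392

Incomes under z: ¥125,000, ¥165,000, ¥195,000, ¥295,000, ¥305,000, ¥375,000 (q = 6 of N = 9).
Relative gaps: 0.6875, 0.5875, 0.5125, 0.2625, 0.2375, 0.0625; sum = 2.350000.
The income-gap ratio divides by q (the poor only): 2.350000 / 6 = 0.392.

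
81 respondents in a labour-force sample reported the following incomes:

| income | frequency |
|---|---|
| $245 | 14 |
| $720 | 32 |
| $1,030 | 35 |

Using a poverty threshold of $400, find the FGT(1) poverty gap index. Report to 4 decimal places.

Incomes under z: 14×$245 (q = 14 of N = 81).
Gap ratios (z−y)/z: (400−245)/400 = 0.3875 (×14).
Sum of shortfalls = 5.425000; P₁ averages over all N: 5.425000 / 81 = 0.0670.

0.0670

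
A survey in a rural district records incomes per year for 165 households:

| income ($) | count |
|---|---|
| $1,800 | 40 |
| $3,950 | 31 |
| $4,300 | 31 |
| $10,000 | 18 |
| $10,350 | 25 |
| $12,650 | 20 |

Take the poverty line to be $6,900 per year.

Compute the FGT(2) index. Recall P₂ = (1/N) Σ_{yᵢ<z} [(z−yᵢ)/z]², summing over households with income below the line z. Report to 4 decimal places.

0.1935

Below the line: 40×$1,800, 31×$3,950, 31×$4,300 (q = 102 of N = 165).
Gap ratios (z−y)/z: (6900−1800)/6900 = 0.7391 (×40); (6900−3950)/6900 = 0.4275 (×31); (6900−4300)/6900 = 0.3768 (×31).
Squared: 0.5463 (×40); 0.1828 (×31); 0.1420 (×31).
Sum = 31.920552; P₂ = 31.920552 / 165 = 0.1935.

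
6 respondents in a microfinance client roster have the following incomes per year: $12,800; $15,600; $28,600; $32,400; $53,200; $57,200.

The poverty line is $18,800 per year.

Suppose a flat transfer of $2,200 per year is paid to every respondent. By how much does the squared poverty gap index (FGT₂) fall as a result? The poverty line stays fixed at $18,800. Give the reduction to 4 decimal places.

0.0145

Before: below the line — $12,800, $15,600; squared poverty gap index (FGT₂) = 0.021805.
After the $2,200 transfer: below the line — $15,000, $17,800; squared poverty gap index (FGT₂) = 0.007281.
Reduction = 0.021805 − 0.007281 = 0.0145.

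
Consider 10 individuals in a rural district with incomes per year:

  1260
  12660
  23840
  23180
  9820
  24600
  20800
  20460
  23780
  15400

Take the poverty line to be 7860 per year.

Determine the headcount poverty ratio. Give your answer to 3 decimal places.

1 of the 10 individuals have income below 7860.
H = 1/10 = 0.100.

0.100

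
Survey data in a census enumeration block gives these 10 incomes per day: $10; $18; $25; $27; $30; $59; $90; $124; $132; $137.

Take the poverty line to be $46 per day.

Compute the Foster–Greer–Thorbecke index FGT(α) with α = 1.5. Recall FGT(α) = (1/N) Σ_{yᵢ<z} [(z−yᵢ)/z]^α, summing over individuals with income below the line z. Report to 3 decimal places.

0.195

Incomes under z: $10, $18, $25, $27, $30 (q = 5 of N = 10).
Gap ratios (z−y)/z: (46−10)/46 = 0.7826; (46−18)/46 = 0.6087; (46−25)/46 = 0.4565; (46−27)/46 = 0.4130; (46−30)/46 = 0.3478.
Raised to α = 1.5: 0.69234; 0.47490; 0.30846; 0.26546; 0.20514.
Sum = 1.946283; FGT(1.5) = 1.946283 / 10 = 0.195.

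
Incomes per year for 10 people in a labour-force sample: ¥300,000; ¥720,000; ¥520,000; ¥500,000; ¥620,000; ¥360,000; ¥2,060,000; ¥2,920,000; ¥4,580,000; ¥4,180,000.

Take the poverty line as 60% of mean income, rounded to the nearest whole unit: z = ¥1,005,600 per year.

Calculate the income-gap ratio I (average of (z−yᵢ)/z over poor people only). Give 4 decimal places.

Poor units: ¥300,000, ¥360,000, ¥500,000, ¥520,000, ¥620,000, ¥720,000 (q = 6 of N = 10).
Relative gaps: 0.7017, 0.6420, 0.5028, 0.4829, 0.3835, 0.2840; sum = 2.996818.
I averages over the q = 6 poor units only: 2.996818 / 6 = 0.4995.

0.4995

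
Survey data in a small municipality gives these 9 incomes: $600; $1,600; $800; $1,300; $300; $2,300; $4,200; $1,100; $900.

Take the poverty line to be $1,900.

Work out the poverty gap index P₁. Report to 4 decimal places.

0.3918

Below z: $300, $600, $800, $900, $1,100, $1,300, $1,600 (q = 7 of N = 9).
Shortfall ratios: (1900−300)/1900 = 0.8421; (1900−600)/1900 = 0.6842; (1900−800)/1900 = 0.5789; (1900−900)/1900 = 0.5263; (1900−1100)/1900 = 0.4211; (1900−1300)/1900 = 0.3158; (1900−1600)/1900 = 0.1579.
Σ = 3.526316. Dividing by the full population N = 9 gives P₁ = 0.3918.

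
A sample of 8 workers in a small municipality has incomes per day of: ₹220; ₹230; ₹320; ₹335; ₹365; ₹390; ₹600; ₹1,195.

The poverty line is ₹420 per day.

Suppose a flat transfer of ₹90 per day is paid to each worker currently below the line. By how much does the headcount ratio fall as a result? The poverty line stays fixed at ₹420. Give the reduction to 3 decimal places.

0.375

Before: below the line — ₹220, ₹230, ₹320, ₹335, ₹365, ₹390; headcount ratio = 0.75000.
After the ₹90 transfer: below the line — ₹310, ₹320, ₹410; headcount ratio = 0.37500.
Reduction = 0.75000 − 0.37500 = 0.375.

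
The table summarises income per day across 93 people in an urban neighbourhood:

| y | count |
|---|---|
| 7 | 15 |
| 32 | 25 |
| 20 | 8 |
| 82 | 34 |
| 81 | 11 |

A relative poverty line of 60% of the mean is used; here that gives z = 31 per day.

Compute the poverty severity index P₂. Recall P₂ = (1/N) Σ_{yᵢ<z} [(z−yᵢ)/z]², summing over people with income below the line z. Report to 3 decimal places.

0.108

Below z: 15×7, 8×20 (q = 23 of N = 93).
Relative gaps: (31−7)/31 = 0.7742 (×15); (31−20)/31 = 0.3548 (×8).
Squared: 0.5994 (×15); 0.1259 (×8).
Sum = 9.997919; P₂ = 9.997919 / 93 = 0.108.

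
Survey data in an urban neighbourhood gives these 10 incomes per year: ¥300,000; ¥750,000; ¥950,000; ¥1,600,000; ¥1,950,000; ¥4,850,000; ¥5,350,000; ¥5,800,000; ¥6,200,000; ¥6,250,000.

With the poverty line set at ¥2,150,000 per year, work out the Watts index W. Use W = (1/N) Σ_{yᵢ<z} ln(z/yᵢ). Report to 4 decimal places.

0.4232

Below the line: ¥300,000, ¥750,000, ¥950,000, ¥1,600,000, ¥1,950,000 (q = 5 of N = 10).
ln(z/y) terms: ln(2150000/300000) = 1.9694; ln(2150000/750000) = 1.0531; ln(2150000/950000) = 0.8168; ln(2150000/1600000) = 0.2955; ln(2150000/1950000) = 0.0976.
W = 4.232454 / 10 = 0.4232.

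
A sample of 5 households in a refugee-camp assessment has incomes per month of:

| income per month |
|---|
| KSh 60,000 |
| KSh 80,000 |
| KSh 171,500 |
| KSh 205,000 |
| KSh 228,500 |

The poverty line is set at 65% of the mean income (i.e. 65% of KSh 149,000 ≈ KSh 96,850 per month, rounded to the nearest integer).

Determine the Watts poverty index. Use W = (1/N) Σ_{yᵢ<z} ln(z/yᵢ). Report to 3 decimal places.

Incomes under z: KSh 60,000, KSh 80,000 (q = 2 of N = 5).
Log shortfalls: ln(96850/60000) = 0.4788; ln(96850/80000) = 0.1911.
W = 0.669956 / 5 = 0.134.

0.134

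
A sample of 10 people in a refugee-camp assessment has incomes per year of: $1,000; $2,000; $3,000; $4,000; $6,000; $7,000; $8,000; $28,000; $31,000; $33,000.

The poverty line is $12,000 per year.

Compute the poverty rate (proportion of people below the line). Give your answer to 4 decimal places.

7 of the 10 people have income below $12,000.
H = 7/10 = 0.7000.

0.7000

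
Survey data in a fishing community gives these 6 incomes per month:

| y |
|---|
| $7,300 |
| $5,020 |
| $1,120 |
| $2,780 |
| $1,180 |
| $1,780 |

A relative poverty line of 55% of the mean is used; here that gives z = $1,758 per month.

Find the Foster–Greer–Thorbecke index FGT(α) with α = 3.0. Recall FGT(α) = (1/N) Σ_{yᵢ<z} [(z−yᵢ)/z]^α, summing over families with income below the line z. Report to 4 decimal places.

Incomes under z: $1,120, $1,180 (q = 2 of N = 6).
Gap ratios (z−y)/z: (1758−1120)/1758 = 0.3629; (1758−1180)/1758 = 0.3288.
Raised to α = 3.0: 0.04780; 0.03554.
Sum = 0.083338; FGT(3.0) = 0.083338 / 6 = 0.0139.

0.0139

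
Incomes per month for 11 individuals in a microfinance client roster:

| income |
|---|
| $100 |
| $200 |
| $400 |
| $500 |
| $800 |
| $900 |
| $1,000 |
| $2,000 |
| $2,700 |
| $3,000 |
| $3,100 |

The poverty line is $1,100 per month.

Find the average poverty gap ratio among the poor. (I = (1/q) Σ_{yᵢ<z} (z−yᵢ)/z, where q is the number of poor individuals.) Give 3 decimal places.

Poor units: $100, $200, $400, $500, $800, $900, $1,000 (q = 7 of N = 11).
Relative gaps: 0.9091, 0.8182, 0.6364, 0.5455, 0.2727, 0.1818, 0.0909; sum = 3.454545.
I averages over the q = 7 poor units only: 3.454545 / 7 = 0.494.

0.494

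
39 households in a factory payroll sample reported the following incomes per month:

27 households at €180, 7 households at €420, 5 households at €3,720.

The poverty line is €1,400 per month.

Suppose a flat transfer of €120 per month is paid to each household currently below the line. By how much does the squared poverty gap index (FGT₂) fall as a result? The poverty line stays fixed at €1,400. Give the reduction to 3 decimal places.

Before: below the line — 27×€180, 7×€420; squared poverty gap index (FGT₂) = 0.61368.
After the €120 transfer: below the line — 27×€300, 7×€540; squared poverty gap index (FGT₂) = 0.49512.
Reduction = 0.61368 − 0.49512 = 0.119.

0.119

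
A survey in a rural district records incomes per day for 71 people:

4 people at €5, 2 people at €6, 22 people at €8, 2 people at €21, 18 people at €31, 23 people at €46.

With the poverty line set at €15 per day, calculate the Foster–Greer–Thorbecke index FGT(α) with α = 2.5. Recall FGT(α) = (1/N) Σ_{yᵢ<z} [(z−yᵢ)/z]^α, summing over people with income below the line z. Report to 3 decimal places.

Poor units: 4×€5, 2×€6, 22×€8 (q = 28 of N = 71).
Shortfall ratios: (15−5)/15 = 0.6667 (×4); (15−6)/15 = 0.6000 (×2); (15−8)/15 = 0.4667 (×22).
Raised to α = 2.5: 0.36289 (×4); 0.27885 (×2); 0.14877 (×22).
Sum = 5.282211; FGT(2.5) = 5.282211 / 71 = 0.074.

0.074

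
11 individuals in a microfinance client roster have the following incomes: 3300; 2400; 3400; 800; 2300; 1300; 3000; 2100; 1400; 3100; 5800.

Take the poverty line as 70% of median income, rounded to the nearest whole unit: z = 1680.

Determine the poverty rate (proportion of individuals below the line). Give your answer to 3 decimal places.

3 of the 11 individuals have income below 1680.
H = 3/11 = 0.273.

0.273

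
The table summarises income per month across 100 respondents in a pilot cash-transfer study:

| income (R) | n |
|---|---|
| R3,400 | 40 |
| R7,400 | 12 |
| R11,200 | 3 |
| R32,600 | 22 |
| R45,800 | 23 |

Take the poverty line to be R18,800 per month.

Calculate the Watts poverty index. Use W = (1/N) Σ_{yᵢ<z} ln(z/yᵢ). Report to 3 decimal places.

0.811

Poor units: 40×R3,400, 12×R7,400, 3×R11,200 (q = 55 of N = 100).
Log gaps: ln(18800/3400) = 1.7101 (×40); ln(18800/7400) = 0.9324 (×12); ln(18800/11200) = 0.5179 (×3).
W = 81.145609 / 100 = 0.811.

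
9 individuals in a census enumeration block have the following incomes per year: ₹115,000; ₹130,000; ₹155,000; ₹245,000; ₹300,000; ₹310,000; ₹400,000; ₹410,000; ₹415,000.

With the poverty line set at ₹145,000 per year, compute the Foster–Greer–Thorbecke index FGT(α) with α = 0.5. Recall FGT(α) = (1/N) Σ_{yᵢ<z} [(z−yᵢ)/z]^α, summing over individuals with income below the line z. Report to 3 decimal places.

0.086

Below the line: ₹115,000, ₹130,000 (q = 2 of N = 9).
Relative gaps: (145000−115000)/145000 = 0.2069; (145000−130000)/145000 = 0.1034.
Raised to α = 0.5: 0.45486; 0.32163.
Sum = 0.776493; FGT(0.5) = 0.776493 / 9 = 0.086.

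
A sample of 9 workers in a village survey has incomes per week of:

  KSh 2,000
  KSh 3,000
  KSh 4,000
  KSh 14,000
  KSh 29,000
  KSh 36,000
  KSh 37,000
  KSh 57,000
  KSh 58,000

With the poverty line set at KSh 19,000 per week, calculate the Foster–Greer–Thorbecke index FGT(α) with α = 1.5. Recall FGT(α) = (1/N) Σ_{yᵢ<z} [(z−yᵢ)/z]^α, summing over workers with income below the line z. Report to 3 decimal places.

Incomes under z: KSh 2,000, KSh 3,000, KSh 4,000, KSh 14,000 (q = 4 of N = 9).
Normalized shortfalls: (19000−2000)/19000 = 0.8947; (19000−3000)/19000 = 0.8421; (19000−4000)/19000 = 0.7895; (19000−14000)/19000 = 0.2632.
Raised to α = 1.5: 0.84634; 0.77277; 0.70147; 0.13500.
Sum = 2.455568; FGT(1.5) = 2.455568 / 9 = 0.273.

0.273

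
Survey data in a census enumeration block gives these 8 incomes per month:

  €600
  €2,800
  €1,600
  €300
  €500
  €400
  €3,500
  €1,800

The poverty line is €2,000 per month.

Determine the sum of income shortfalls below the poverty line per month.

€6,800

Poor units: €300, €400, €500, €600, €1,600, €1,800 (q = 6 of N = 8).
Individual gaps: 2000−300 = 1700; 2000−400 = 1600; 2000−500 = 1500; 2000−600 = 1400; 2000−1600 = 400; 2000−1800 = 200.
Aggregate gap = €6,800.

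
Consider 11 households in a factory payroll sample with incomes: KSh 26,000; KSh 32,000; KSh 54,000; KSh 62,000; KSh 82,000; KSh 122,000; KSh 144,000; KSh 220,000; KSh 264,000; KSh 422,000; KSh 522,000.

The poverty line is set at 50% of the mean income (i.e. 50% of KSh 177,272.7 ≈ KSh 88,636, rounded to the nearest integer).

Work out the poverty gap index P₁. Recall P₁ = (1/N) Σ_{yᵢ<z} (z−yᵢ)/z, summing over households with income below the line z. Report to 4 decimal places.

Below z: KSh 26,000, KSh 32,000, KSh 54,000, KSh 62,000, KSh 82,000 (q = 5 of N = 11).
Shortfall ratios: (88636−26000)/88636 = 0.7067; (88636−32000)/88636 = 0.6390; (88636−54000)/88636 = 0.3908; (88636−62000)/88636 = 0.3005; (88636−82000)/88636 = 0.0749.
Sum of shortfalls = 2.111783; P₁ averages over all N: 2.111783 / 11 = 0.1920.

0.1920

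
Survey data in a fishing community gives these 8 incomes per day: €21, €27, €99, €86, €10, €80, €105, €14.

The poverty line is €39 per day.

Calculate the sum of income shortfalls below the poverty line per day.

€84

Poor units: €10, €14, €21, €27 (q = 4 of N = 8).
Individual gaps: 39−10 = 29; 39−14 = 25; 39−21 = 18; 39−27 = 12.
Aggregate gap = €84.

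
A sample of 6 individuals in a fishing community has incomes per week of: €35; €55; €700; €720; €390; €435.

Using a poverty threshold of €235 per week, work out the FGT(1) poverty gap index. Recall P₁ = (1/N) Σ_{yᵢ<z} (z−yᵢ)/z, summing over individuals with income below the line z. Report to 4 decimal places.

Poor units: €35, €55 (q = 2 of N = 6).
Normalized shortfalls: (235−35)/235 = 0.8511; (235−55)/235 = 0.7660.
Σ = 1.617021. Dividing by the full population N = 6 gives P₁ = 0.2695.

0.2695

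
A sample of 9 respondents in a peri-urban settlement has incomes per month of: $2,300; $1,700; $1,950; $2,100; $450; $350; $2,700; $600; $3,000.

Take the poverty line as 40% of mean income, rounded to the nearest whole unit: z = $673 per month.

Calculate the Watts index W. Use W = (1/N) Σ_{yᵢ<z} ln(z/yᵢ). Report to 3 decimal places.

Poor units: $350, $450, $600 (q = 3 of N = 9).
Log shortfalls: ln(673/350) = 0.6538; ln(673/450) = 0.4025; ln(673/600) = 0.1148.
W = 1.171126 / 9 = 0.130.

0.130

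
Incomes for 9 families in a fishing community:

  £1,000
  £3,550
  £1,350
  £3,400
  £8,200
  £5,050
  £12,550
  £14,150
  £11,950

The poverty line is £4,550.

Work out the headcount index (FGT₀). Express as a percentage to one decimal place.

44.4%

4 of the 9 families have income below £4,550.
H = 4/9 = 44.4%.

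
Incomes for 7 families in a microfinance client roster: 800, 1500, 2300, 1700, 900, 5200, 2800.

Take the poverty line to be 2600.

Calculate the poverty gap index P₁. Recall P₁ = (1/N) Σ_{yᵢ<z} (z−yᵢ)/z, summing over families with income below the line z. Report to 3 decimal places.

0.319

Below z: 800, 900, 1500, 1700, 2300 (q = 5 of N = 7).
Relative gaps: (2600−800)/2600 = 0.6923; (2600−900)/2600 = 0.6538; (2600−1500)/2600 = 0.4231; (2600−1700)/2600 = 0.3462; (2600−2300)/2600 = 0.1154.
Σ = 2.230769. Dividing by the full population N = 7 gives P₁ = 0.319.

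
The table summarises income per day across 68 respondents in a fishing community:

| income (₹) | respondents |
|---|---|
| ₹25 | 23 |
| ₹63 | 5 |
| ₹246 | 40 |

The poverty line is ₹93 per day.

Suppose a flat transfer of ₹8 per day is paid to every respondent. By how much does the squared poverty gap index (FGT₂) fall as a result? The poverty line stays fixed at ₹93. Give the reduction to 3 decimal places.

Before: below the line — 23×₹25, 5×₹63; squared poverty gap index (FGT₂) = 0.18848.
After the ₹8 transfer: below the line — 23×₹33, 5×₹71; squared poverty gap index (FGT₂) = 0.14490.
Reduction = 0.18848 − 0.14490 = 0.044.

0.044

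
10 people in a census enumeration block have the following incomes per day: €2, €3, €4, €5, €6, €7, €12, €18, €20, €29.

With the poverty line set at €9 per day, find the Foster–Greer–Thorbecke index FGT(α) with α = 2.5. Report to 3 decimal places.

Poor units: €2, €3, €4, €5, €6, €7 (q = 6 of N = 10).
Shortfall ratios: (9−2)/9 = 0.7778; (9−3)/9 = 0.6667; (9−4)/9 = 0.5556; (9−5)/9 = 0.4444; (9−6)/9 = 0.3333; (9−7)/9 = 0.2222.
Raised to α = 2.5: 0.53351; 0.36289; 0.23005; 0.13169; 0.06415; 0.02328.
Sum = 1.345557; FGT(2.5) = 1.345557 / 10 = 0.135.

0.135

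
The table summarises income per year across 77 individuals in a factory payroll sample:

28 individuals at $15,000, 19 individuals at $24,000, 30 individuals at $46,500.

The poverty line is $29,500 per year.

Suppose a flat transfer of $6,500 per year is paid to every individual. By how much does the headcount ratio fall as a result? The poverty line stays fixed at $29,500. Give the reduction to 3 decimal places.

Before: below the line — 28×$15,000, 19×$24,000; headcount ratio = 0.61039.
After the $6,500 transfer: below the line — 28×$21,500; headcount ratio = 0.36364.
Reduction = 0.61039 − 0.36364 = 0.247.

0.247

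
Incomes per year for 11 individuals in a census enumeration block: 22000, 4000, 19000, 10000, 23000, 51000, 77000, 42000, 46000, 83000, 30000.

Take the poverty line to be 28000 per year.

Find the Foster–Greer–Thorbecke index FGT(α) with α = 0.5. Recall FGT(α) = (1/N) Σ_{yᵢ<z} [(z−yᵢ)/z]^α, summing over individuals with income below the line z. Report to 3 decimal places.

Below the line: 4000, 10000, 19000, 22000, 23000 (q = 5 of N = 11).
Gap ratios (z−y)/z: (28000−4000)/28000 = 0.8571; (28000−10000)/28000 = 0.6429; (28000−19000)/28000 = 0.3214; (28000−22000)/28000 = 0.2143; (28000−23000)/28000 = 0.1786.
Raised to α = 0.5: 0.92582; 0.80178; 0.56695; 0.46291; 0.42258.
Sum = 3.180038; FGT(0.5) = 3.180038 / 11 = 0.289.

0.289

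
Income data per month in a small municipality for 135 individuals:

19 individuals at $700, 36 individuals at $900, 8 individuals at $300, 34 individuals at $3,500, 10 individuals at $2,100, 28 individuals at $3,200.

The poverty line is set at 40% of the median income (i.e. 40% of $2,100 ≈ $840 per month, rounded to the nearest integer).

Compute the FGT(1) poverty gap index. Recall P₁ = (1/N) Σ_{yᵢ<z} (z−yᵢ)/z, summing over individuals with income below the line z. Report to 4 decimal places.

Below the line: 8×$300, 19×$700 (q = 27 of N = 135).
Normalized shortfalls: (840−300)/840 = 0.6429 (×8); (840−700)/840 = 0.1667 (×19).
Sum of shortfalls = 8.309524; P₁ averages over all N: 8.309524 / 135 = 0.0616.

0.0616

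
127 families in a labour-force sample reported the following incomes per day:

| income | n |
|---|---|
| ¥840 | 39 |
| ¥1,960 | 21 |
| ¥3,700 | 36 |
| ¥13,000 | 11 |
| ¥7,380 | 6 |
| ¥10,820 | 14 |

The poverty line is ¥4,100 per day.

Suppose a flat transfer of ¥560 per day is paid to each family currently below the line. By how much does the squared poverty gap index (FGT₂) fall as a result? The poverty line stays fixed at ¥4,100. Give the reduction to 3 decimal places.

0.084

Before: below the line — 39×¥840, 21×¥1,960, 36×¥3,700; squared poverty gap index (FGT₂) = 0.24189.
After the ¥560 transfer: below the line — 39×¥1,400, 21×¥2,520; squared poverty gap index (FGT₂) = 0.15773.
Reduction = 0.24189 − 0.15773 = 0.084.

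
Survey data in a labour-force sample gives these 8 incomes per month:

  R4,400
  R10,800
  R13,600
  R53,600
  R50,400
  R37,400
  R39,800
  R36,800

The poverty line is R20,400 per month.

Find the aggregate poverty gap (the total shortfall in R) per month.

Below the line: R4,400, R10,800, R13,600 (q = 3 of N = 8).
Individual gaps: 20400−4400 = 16000; 20400−10800 = 9600; 20400−13600 = 6800.
Aggregate gap = R32,400.

R32,400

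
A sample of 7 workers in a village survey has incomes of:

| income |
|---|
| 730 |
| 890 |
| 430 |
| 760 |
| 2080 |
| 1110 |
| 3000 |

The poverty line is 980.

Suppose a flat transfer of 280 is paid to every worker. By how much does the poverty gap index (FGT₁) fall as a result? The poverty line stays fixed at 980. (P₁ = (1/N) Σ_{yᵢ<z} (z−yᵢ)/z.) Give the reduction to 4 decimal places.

Before: below the line — 430, 730, 760, 890; poverty gap index (FGT₁) = 0.161808.
After the 280 transfer: below the line — 710; poverty gap index (FGT₁) = 0.039359.
Reduction = 0.161808 − 0.039359 = 0.1224.

0.1224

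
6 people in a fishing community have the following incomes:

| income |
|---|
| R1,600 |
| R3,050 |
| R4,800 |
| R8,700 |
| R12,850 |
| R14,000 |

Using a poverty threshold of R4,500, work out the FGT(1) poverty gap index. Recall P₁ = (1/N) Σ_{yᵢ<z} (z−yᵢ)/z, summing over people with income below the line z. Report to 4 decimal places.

Below the line: R1,600, R3,050 (q = 2 of N = 6).
Shortfall ratios: (4500−1600)/4500 = 0.6444; (4500−3050)/4500 = 0.3222.
Sum of shortfalls = 0.966667; P₁ averages over all N: 0.966667 / 6 = 0.1611.

0.1611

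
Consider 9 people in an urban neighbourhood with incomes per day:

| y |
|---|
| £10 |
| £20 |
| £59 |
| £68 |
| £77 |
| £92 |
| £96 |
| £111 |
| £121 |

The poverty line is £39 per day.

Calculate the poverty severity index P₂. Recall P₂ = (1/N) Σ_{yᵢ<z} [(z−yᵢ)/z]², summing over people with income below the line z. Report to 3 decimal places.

Below the line: £10, £20 (q = 2 of N = 9).
Normalized shortfalls: (39−10)/39 = 0.7436; (39−20)/39 = 0.4872.
Squared: 0.5529; 0.2373.
Sum = 0.790270; P₂ = 0.790270 / 9 = 0.088.

0.088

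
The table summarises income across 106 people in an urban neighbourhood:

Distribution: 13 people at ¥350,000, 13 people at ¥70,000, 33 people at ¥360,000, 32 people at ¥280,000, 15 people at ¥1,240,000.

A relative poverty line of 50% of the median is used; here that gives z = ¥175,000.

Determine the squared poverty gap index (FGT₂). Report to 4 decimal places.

Below z: 13×¥70,000 (q = 13 of N = 106).
Relative gaps: (175000−70000)/175000 = 0.6000 (×13).
Squared: 0.3600 (×13).
Sum = 4.680000; P₂ = 4.680000 / 106 = 0.0442.

0.0442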